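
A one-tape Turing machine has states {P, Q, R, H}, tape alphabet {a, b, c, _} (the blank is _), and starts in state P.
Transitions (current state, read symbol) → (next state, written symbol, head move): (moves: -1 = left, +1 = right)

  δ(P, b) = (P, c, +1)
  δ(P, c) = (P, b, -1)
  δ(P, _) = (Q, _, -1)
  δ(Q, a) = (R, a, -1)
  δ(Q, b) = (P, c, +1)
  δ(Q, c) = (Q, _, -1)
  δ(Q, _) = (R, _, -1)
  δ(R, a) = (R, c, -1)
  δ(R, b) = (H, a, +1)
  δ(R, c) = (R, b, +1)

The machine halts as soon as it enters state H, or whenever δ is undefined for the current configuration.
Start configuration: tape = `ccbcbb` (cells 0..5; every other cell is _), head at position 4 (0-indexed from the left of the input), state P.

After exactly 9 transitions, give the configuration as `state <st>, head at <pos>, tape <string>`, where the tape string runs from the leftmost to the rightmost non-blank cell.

state Q, head at 1, tape cc

state=P head=4 tape=ccbc[b]b_   (P,b)→(P,c,+1)
state=P head=5 tape=ccbcc[b]_   (P,b)→(P,c,+1)
state=P head=6 tape=ccbccc[_]   (P,_)→(Q,_,-1)
state=Q head=5 tape=ccbcc[c]_   (Q,c)→(Q,_,-1)
state=Q head=4 tape=ccbc[c]__   (Q,c)→(Q,_,-1)
state=Q head=3 tape=ccb[c]___   (Q,c)→(Q,_,-1)
state=Q head=2 tape=cc[b]____   (Q,b)→(P,c,+1)
state=P head=3 tape=ccc[_]___   (P,_)→(Q,_,-1)
state=Q head=2 tape=cc[c]____   (Q,c)→(Q,_,-1)
state=Q head=1 tape=c[c]_____
After 9 steps: state Q, head at 1, tape cc.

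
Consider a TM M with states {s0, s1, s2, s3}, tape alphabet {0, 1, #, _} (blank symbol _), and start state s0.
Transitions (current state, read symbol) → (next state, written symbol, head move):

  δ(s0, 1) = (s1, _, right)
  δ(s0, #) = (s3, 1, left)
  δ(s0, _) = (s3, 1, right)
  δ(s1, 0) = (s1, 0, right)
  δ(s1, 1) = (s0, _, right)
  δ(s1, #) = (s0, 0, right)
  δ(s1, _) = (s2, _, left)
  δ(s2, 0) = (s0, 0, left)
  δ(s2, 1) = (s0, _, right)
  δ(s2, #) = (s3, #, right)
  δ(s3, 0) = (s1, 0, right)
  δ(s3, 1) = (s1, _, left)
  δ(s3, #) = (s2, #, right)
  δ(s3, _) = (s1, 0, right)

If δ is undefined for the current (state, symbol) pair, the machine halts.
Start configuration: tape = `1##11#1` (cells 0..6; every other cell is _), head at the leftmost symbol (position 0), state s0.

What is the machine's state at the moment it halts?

state=s0 head=0 tape=[1]##11#1_   (s0,1)→(s1,_,right)
state=s1 head=1 tape=_[#]#11#1_   (s1,#)→(s0,0,right)
state=s0 head=2 tape=_0[#]11#1_   (s0,#)→(s3,1,left)
state=s3 head=1 tape=_[0]111#1_   (s3,0)→(s1,0,right)
state=s1 head=2 tape=_0[1]11#1_   (s1,1)→(s0,_,right)
state=s0 head=3 tape=_0_[1]1#1_   (s0,1)→(s1,_,right)
state=s1 head=4 tape=_0__[1]#1_   (s1,1)→(s0,_,right)
state=s0 head=5 tape=_0___[#]1_   (s0,#)→(s3,1,left)
state=s3 head=4 tape=_0__[_]11_   (s3,_)→(s1,0,right)
state=s1 head=5 tape=_0__0[1]1_   (s1,1)→(s0,_,right)
state=s0 head=6 tape=_0__0_[1]_   (s0,1)→(s1,_,right)
state=s1 head=7 tape=_0__0__[_]   (s1,_)→(s2,_,left)
state=s2 head=6 tape=_0__0_[_]_
No transition is defined for (s2, _); M halts in state s2.

s2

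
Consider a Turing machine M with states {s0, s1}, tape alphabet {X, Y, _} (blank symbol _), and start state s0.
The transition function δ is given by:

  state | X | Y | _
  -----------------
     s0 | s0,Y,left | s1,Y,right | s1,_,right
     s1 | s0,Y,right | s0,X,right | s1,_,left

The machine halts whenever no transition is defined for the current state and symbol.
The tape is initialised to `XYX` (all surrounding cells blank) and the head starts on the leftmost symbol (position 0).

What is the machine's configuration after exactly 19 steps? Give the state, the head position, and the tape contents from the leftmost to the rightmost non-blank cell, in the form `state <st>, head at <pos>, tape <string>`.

state s1, head at 3, tape XYX

state=s0 head=0 tape=_[X]YX__   (s0,X)→(s0,Y,left)
state=s0 head=-1 tape=[_]YYX__   (s0,_)→(s1,_,right)
state=s1 head=0 tape=_[Y]YX__   (s1,Y)→(s0,X,right)
state=s0 head=1 tape=_X[Y]X__   (s0,Y)→(s1,Y,right)
state=s1 head=2 tape=_XY[X]__   (s1,X)→(s0,Y,right)
state=s0 head=3 tape=_XYY[_]_   (s0,_)→(s1,_,right)
state=s1 head=4 tape=_XYY_[_]   (s1,_)→(s1,_,left)
state=s1 head=3 tape=_XYY[_]_   (s1,_)→(s1,_,left)
state=s1 head=2 tape=_XY[Y]__   (s1,Y)→(s0,X,right)
state=s0 head=3 tape=_XYX[_]_   (s0,_)→(s1,_,right)
state=s1 head=4 tape=_XYX_[_]   (s1,_)→(s1,_,left)
state=s1 head=3 tape=_XYX[_]_   (s1,_)→(s1,_,left)
state=s1 head=2 tape=_XY[X]__   (s1,X)→(s0,Y,right)
state=s0 head=3 tape=_XYY[_]_   (s0,_)→(s1,_,right)
state=s1 head=4 tape=_XYY_[_]   (s1,_)→(s1,_,left)
state=s1 head=3 tape=_XYY[_]_   (s1,_)→(s1,_,left)
state=s1 head=2 tape=_XY[Y]__   (s1,Y)→(s0,X,right)
state=s0 head=3 tape=_XYX[_]_   (s0,_)→(s1,_,right)
state=s1 head=4 tape=_XYX_[_]   (s1,_)→(s1,_,left)
state=s1 head=3 tape=_XYX[_]_
After 19 steps: state s1, head at 3, tape XYX.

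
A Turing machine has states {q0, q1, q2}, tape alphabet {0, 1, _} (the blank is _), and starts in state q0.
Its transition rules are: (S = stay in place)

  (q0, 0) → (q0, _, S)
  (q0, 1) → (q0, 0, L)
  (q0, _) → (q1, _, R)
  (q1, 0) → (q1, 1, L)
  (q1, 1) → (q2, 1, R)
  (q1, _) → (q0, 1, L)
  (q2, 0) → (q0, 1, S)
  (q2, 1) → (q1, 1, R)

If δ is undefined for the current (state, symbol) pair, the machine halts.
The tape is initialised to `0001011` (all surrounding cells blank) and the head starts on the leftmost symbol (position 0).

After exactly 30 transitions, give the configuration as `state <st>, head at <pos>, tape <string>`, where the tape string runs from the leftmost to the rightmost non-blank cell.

state q1, head at 2, tape 11111011

state=q0 head=0 tape=__[0]001011   (q0,0)→(q0,_,S)
state=q0 head=0 tape=__[_]001011   (q0,_)→(q1,_,R)
state=q1 head=1 tape=___[0]01011   (q1,0)→(q1,1,L)
state=q1 head=0 tape=__[_]101011   (q1,_)→(q0,1,L)
state=q0 head=-1 tape=_[_]1101011   (q0,_)→(q1,_,R)
state=q1 head=0 tape=__[1]101011   (q1,1)→(q2,1,R)
state=q2 head=1 tape=__1[1]01011   (q2,1)→(q1,1,R)
state=q1 head=2 tape=__11[0]1011   (q1,0)→(q1,1,L)
state=q1 head=1 tape=__1[1]11011   (q1,1)→(q2,1,R)
state=q2 head=2 tape=__11[1]1011   (q2,1)→(q1,1,R)
state=q1 head=3 tape=__111[1]011   (q1,1)→(q2,1,R)
state=q2 head=4 tape=__1111[0]11   (q2,0)→(q0,1,S)
state=q0 head=4 tape=__1111[1]11   (q0,1)→(q0,0,L)
state=q0 head=3 tape=__111[1]011   (q0,1)→(q0,0,L)
state=q0 head=2 tape=__11[1]0011   (q0,1)→(q0,0,L)
state=q0 head=1 tape=__1[1]00011   (q0,1)→(q0,0,L)
state=q0 head=0 tape=__[1]000011   (q0,1)→(q0,0,L)
state=q0 head=-1 tape=_[_]0000011   (q0,_)→(q1,_,R)
state=q1 head=0 tape=__[0]000011   (q1,0)→(q1,1,L)
state=q1 head=-1 tape=_[_]1000011   (q1,_)→(q0,1,L)
state=q0 head=-2 tape=[_]11000011   (q0,_)→(q1,_,R)
state=q1 head=-1 tape=_[1]1000011   (q1,1)→(q2,1,R)
state=q2 head=0 tape=_1[1]000011   (q2,1)→(q1,1,R)
state=q1 head=1 tape=_11[0]00011   (q1,0)→(q1,1,L)
state=q1 head=0 tape=_1[1]100011   (q1,1)→(q2,1,R)
state=q2 head=1 tape=_11[1]00011   (q2,1)→(q1,1,R)
state=q1 head=2 tape=_111[0]0011   (q1,0)→(q1,1,L)
state=q1 head=1 tape=_11[1]10011   (q1,1)→(q2,1,R)
state=q2 head=2 tape=_111[1]0011   (q2,1)→(q1,1,R)
state=q1 head=3 tape=_1111[0]011   (q1,0)→(q1,1,L)
state=q1 head=2 tape=_111[1]1011
After 30 steps: state q1, head at 2, tape 11111011.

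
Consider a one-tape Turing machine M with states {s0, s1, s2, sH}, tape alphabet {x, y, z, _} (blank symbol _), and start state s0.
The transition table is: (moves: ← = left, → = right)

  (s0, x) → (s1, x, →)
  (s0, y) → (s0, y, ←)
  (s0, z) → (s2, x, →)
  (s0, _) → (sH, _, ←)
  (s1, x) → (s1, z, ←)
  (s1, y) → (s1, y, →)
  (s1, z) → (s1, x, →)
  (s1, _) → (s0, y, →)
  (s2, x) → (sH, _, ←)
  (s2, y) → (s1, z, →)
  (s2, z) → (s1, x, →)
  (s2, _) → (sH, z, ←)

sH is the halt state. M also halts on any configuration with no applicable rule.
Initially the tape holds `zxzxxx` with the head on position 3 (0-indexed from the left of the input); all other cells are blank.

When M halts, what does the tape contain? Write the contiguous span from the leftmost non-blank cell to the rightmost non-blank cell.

xxxxxxy

s0 | zxz[x]xx__   read x → write x, move →, go to s1
s1 | zxzx[x]x__   read x → write z, move ←, go to s1
s1 | zxz[x]zx__   read x → write z, move ←, go to s1
s1 | zx[z]zzx__   read z → write x, move →, go to s1
s1 | zxx[z]zx__   read z → write x, move →, go to s1
s1 | zxxx[z]x__   read z → write x, move →, go to s1
s1 | zxxxx[x]__   read x → write z, move ←, go to s1
s1 | zxxx[x]z__   read x → write z, move ←, go to s1
s1 | zxx[x]zz__   read x → write z, move ←, go to s1
s1 | zx[x]zzz__   read x → write z, move ←, go to s1
s1 | z[x]zzzz__   read x → write z, move ←, go to s1
s1 | [z]zzzzz__   read z → write x, move →, go to s1
s1 | x[z]zzzz__   read z → write x, move →, go to s1
s1 | xx[z]zzz__   read z → write x, move →, go to s1
s1 | xxx[z]zz__   read z → write x, move →, go to s1
s1 | xxxx[z]z__   read z → write x, move →, go to s1
s1 | xxxxx[z]__   read z → write x, move →, go to s1
s1 | xxxxxx[_]_   read _ → write y, move →, go to s0
s0 | xxxxxxy[_]   read _ → write _, move ←, go to sH
sH | xxxxxx[y]_
The non-blank tape span at halt is xxxxxxy.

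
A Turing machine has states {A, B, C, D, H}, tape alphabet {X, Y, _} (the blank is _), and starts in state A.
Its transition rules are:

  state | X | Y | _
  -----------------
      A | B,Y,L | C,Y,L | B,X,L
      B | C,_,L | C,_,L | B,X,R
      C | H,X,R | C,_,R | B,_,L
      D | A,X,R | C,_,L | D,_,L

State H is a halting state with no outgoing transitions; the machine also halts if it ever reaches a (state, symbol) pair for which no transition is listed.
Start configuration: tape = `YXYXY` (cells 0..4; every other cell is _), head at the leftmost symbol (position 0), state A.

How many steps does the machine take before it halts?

6

A | __[Y]XYXY   read Y → write Y, move L, go to C
C | _[_]YXYXY   read _ → write _, move L, go to B
B | [_]_YXYXY   read _ → write X, move R, go to B
B | X[_]YXYXY   read _ → write X, move R, go to B
B | XX[Y]XYXY   read Y → write _, move L, go to C
C | X[X]_XYXY   read X → write X, move R, go to H
H | XX[_]XYXY
M halts after 6 transitions.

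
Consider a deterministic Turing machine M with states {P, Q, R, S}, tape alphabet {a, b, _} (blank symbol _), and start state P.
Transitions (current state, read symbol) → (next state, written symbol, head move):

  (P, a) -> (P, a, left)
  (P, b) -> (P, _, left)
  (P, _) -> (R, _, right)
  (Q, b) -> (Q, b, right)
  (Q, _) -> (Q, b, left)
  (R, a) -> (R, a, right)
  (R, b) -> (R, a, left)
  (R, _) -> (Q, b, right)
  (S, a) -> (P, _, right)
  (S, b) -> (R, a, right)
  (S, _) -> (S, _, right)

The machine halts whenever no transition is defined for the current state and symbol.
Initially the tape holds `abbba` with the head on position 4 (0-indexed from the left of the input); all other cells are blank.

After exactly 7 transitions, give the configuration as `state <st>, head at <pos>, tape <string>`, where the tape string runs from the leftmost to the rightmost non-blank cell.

P | _abbb[a]   read a → write a, move left, go to P
P | _abb[b]a   read b → write _, move left, go to P
P | _ab[b]_a   read b → write _, move left, go to P
P | _a[b]__a   read b → write _, move left, go to P
P | _[a]___a   read a → write a, move left, go to P
P | [_]a___a   read _ → write _, move right, go to R
R | _[a]___a   read a → write a, move right, go to R
R | _a[_]__a
After 7 steps: state R, head at 1, tape a___a.

state R, head at 1, tape a___a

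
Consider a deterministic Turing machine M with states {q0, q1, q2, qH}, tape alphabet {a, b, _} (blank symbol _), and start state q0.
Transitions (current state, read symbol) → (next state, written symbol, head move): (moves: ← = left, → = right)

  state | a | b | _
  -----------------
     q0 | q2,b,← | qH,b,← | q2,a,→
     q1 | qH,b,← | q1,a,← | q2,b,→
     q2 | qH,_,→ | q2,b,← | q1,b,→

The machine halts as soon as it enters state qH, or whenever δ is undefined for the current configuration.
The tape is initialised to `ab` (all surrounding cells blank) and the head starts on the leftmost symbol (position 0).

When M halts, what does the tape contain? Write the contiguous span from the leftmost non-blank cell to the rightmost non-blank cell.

q0 | __[a]b   read a → write b, move ←, go to q2
q2 | _[_]bb   read _ → write b, move →, go to q1
q1 | _b[b]b   read b → write a, move ←, go to q1
q1 | _[b]ab   read b → write a, move ←, go to q1
q1 | [_]aab   read _ → write b, move →, go to q2
q2 | b[a]ab   read a → write _, move →, go to qH
qH | b_[a]b
The non-blank tape span at halt is b_ab.

b_ab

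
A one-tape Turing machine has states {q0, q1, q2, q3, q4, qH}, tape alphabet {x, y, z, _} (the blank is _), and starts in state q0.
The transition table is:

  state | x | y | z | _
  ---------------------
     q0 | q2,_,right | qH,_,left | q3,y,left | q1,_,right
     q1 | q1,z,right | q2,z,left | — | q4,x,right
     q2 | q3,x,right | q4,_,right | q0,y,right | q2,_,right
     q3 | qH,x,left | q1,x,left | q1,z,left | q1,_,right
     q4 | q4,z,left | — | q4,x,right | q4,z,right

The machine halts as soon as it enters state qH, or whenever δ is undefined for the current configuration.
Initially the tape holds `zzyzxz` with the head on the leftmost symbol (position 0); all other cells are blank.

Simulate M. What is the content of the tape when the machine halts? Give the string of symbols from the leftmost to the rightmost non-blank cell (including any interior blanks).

zxxyyzxz

state=q0 head=0 tape=__[z]zyzxz   (q0,z)→(q3,y,left)
state=q3 head=-1 tape=_[_]yzyzxz   (q3,_)→(q1,_,right)
state=q1 head=0 tape=__[y]zyzxz   (q1,y)→(q2,z,left)
state=q2 head=-1 tape=_[_]zzyzxz   (q2,_)→(q2,_,right)
state=q2 head=0 tape=__[z]zyzxz   (q2,z)→(q0,y,right)
state=q0 head=1 tape=__y[z]yzxz   (q0,z)→(q3,y,left)
state=q3 head=0 tape=__[y]yyzxz   (q3,y)→(q1,x,left)
state=q1 head=-1 tape=_[_]xyyzxz   (q1,_)→(q4,x,right)
state=q4 head=0 tape=_x[x]yyzxz   (q4,x)→(q4,z,left)
state=q4 head=-1 tape=_[x]zyyzxz   (q4,x)→(q4,z,left)
state=q4 head=-2 tape=[_]zzyyzxz   (q4,_)→(q4,z,right)
state=q4 head=-1 tape=z[z]zyyzxz   (q4,z)→(q4,x,right)
state=q4 head=0 tape=zx[z]yyzxz   (q4,z)→(q4,x,right)
state=q4 head=1 tape=zxx[y]yzxz
The non-blank tape span at halt is zxxyyzxz.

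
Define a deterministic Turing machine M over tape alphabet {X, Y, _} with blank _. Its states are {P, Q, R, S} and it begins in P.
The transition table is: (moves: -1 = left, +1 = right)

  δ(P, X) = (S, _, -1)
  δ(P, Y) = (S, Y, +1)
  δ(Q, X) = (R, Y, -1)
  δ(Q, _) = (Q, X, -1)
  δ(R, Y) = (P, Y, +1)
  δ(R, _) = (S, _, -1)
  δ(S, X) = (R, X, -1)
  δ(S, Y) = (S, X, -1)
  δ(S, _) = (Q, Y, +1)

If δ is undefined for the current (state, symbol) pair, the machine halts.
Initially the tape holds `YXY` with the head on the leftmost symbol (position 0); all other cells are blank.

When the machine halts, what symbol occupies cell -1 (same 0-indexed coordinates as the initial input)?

P | _[Y]XY   read Y → write Y, move +1, go to S
S | _Y[X]Y   read X → write X, move -1, go to R
R | _[Y]XY   read Y → write Y, move +1, go to P
P | _Y[X]Y   read X → write _, move -1, go to S
S | _[Y]_Y   read Y → write X, move -1, go to S
S | [_]X_Y   read _ → write Y, move +1, go to Q
Q | Y[X]_Y   read X → write Y, move -1, go to R
R | [Y]Y_Y   read Y → write Y, move +1, go to P
P | Y[Y]_Y   read Y → write Y, move +1, go to S
S | YY[_]Y   read _ → write Y, move +1, go to Q
Q | YYY[Y]
Cell -1 holds Y when M halts.

Y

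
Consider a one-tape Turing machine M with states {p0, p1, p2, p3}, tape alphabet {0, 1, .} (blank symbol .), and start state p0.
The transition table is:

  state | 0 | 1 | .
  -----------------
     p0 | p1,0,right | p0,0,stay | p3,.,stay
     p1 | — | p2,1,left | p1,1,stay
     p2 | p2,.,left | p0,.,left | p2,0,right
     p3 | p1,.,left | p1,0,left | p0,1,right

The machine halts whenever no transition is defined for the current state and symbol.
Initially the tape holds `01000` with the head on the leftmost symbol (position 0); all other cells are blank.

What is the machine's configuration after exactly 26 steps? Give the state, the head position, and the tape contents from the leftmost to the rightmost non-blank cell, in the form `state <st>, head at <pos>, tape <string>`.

state p0, head at 0, tape 0000.000

state=p0 head=0 tape=...[0]1000   (p0,0)→(p1,0,right)
state=p1 head=1 tape=...0[1]000   (p1,1)→(p2,1,left)
state=p2 head=0 tape=...[0]1000   (p2,0)→(p2,.,left)
state=p2 head=-1 tape=..[.].1000   (p2,.)→(p2,0,right)
state=p2 head=0 tape=..0[.]1000   (p2,.)→(p2,0,right)
state=p2 head=1 tape=..00[1]000   (p2,1)→(p0,.,left)
state=p0 head=0 tape=..0[0].000   (p0,0)→(p1,0,right)
state=p1 head=1 tape=..00[.]000   (p1,.)→(p1,1,stay)
state=p1 head=1 tape=..00[1]000   (p1,1)→(p2,1,left)
state=p2 head=0 tape=..0[0]1000   (p2,0)→(p2,.,left)
state=p2 head=-1 tape=..[0].1000   (p2,0)→(p2,.,left)
state=p2 head=-2 tape=.[.]..1000   (p2,.)→(p2,0,right)
state=p2 head=-1 tape=.0[.].1000   (p2,.)→(p2,0,right)
state=p2 head=0 tape=.00[.]1000   (p2,.)→(p2,0,right)
state=p2 head=1 tape=.000[1]000   (p2,1)→(p0,.,left)
state=p0 head=0 tape=.00[0].000   (p0,0)→(p1,0,right)
state=p1 head=1 tape=.000[.]000   (p1,.)→(p1,1,stay)
state=p1 head=1 tape=.000[1]000   (p1,1)→(p2,1,left)
state=p2 head=0 tape=.00[0]1000   (p2,0)→(p2,.,left)
state=p2 head=-1 tape=.0[0].1000   (p2,0)→(p2,.,left)
state=p2 head=-2 tape=.[0]..1000   (p2,0)→(p2,.,left)
state=p2 head=-3 tape=[.]...1000   (p2,.)→(p2,0,right)
state=p2 head=-2 tape=0[.]..1000   (p2,.)→(p2,0,right)
state=p2 head=-1 tape=00[.].1000   (p2,.)→(p2,0,right)
state=p2 head=0 tape=000[.]1000   (p2,.)→(p2,0,right)
state=p2 head=1 tape=0000[1]000   (p2,1)→(p0,.,left)
state=p0 head=0 tape=000[0].000
After 26 steps: state p0, head at 0, tape 0000.000.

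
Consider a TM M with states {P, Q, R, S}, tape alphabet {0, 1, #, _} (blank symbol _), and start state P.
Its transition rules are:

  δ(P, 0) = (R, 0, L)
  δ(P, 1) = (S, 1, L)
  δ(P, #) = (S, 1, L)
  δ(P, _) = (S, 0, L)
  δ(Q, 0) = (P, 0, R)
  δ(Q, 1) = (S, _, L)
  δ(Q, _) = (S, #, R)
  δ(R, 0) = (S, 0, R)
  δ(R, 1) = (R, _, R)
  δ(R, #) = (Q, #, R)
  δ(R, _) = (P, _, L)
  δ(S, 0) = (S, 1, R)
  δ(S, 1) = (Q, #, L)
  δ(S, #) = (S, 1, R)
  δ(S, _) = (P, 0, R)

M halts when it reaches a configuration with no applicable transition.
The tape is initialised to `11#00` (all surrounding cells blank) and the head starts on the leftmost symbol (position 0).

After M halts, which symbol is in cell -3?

#

P | ____[1]1#00   read 1 → write 1, move L, go to S
S | ___[_]11#00   read _ → write 0, move R, go to P
P | ___0[1]1#00   read 1 → write 1, move L, go to S
S | ___[0]11#00   read 0 → write 1, move R, go to S
S | ___1[1]1#00   read 1 → write #, move L, go to Q
Q | ___[1]#1#00   read 1 → write _, move L, go to S
S | __[_]_#1#00   read _ → write 0, move R, go to P
P | __0[_]#1#00   read _ → write 0, move L, go to S
S | __[0]0#1#00   read 0 → write 1, move R, go to S
S | __1[0]#1#00   read 0 → write 1, move R, go to S
S | __11[#]1#00   read # → write 1, move R, go to S
S | __111[1]#00   read 1 → write #, move L, go to Q
Q | __11[1]##00   read 1 → write _, move L, go to S
S | __1[1]_##00   read 1 → write #, move L, go to Q
Q | __[1]#_##00   read 1 → write _, move L, go to S
S | _[_]_#_##00   read _ → write 0, move R, go to P
P | _0[_]#_##00   read _ → write 0, move L, go to S
S | _[0]0#_##00   read 0 → write 1, move R, go to S
S | _1[0]#_##00   read 0 → write 1, move R, go to S
S | _11[#]_##00   read # → write 1, move R, go to S
S | _111[_]##00   read _ → write 0, move R, go to P
P | _1110[#]#00   read # → write 1, move L, go to S
S | _111[0]1#00   read 0 → write 1, move R, go to S
S | _1111[1]#00   read 1 → write #, move L, go to Q
Q | _111[1]##00   read 1 → write _, move L, go to S
S | _11[1]_##00   read 1 → write #, move L, go to Q
Q | _1[1]#_##00   read 1 → write _, move L, go to S
S | _[1]_#_##00   read 1 → write #, move L, go to Q
Q | [_]#_#_##00   read _ → write #, move R, go to S
S | #[#]_#_##00   read # → write 1, move R, go to S
S | #1[_]#_##00   read _ → write 0, move R, go to P
P | #10[#]_##00   read # → write 1, move L, go to S
S | #1[0]1_##00   read 0 → write 1, move R, go to S
S | #11[1]_##00   read 1 → write #, move L, go to Q
Q | #1[1]#_##00   read 1 → write _, move L, go to S
S | #[1]_#_##00   read 1 → write #, move L, go to Q
Q | [#]#_#_##00
Cell -3 holds # when M halts.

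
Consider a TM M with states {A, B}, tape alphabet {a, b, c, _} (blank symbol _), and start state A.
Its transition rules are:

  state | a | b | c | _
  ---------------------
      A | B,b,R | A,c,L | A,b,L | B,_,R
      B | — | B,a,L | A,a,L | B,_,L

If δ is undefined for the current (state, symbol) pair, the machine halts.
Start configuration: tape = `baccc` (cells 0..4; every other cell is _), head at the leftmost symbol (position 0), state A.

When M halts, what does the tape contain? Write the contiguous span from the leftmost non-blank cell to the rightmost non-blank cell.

A | _[b]accc   read b → write c, move L, go to A
A | [_]caccc   read _ → write _, move R, go to B
B | _[c]accc   read c → write a, move L, go to A
A | [_]aaccc   read _ → write _, move R, go to B
B | _[a]accc
The non-blank tape span at halt is aaccc.

aaccc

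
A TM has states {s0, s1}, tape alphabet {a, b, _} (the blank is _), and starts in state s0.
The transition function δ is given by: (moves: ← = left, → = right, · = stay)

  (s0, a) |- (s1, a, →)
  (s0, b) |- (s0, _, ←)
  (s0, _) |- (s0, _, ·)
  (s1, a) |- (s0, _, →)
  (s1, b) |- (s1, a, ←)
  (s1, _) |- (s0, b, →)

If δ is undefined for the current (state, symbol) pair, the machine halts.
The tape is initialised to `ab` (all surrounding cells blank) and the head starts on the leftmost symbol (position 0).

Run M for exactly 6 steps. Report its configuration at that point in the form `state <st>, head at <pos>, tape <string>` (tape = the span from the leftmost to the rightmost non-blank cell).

state s0, head at 3, tape ab

s0 | [a]b__   read a → write a, move →, go to s1
s1 | a[b]__   read b → write a, move ←, go to s1
s1 | [a]a__   read a → write _, move →, go to s0
s0 | _[a]__   read a → write a, move →, go to s1
s1 | _a[_]_   read _ → write b, move →, go to s0
s0 | _ab[_]   read _ → write _, move ·, go to s0
s0 | _ab[_]
After 6 steps: state s0, head at 3, tape ab.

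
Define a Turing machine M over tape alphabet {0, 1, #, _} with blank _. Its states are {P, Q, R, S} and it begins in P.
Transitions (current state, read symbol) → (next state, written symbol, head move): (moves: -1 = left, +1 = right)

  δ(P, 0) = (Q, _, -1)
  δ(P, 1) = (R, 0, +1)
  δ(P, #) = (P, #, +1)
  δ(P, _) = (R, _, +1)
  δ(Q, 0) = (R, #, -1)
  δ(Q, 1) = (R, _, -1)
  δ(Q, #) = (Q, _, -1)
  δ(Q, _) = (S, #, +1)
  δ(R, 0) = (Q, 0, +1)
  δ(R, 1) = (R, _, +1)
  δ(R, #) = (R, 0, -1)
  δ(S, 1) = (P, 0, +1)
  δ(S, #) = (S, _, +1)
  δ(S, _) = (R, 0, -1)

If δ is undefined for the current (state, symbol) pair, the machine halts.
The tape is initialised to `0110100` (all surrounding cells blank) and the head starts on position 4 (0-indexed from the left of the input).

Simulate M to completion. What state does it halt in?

R

state=P head=4 tape=0110[1]00   (P,1)→(R,0,+1)
state=R head=5 tape=01100[0]0   (R,0)→(Q,0,+1)
state=Q head=6 tape=011000[0]   (Q,0)→(R,#,-1)
state=R head=5 tape=01100[0]#   (R,0)→(Q,0,+1)
state=Q head=6 tape=011000[#]   (Q,#)→(Q,_,-1)
state=Q head=5 tape=01100[0]_   (Q,0)→(R,#,-1)
state=R head=4 tape=0110[0]#_   (R,0)→(Q,0,+1)
state=Q head=5 tape=01100[#]_   (Q,#)→(Q,_,-1)
state=Q head=4 tape=0110[0]__   (Q,0)→(R,#,-1)
state=R head=3 tape=011[0]#__   (R,0)→(Q,0,+1)
state=Q head=4 tape=0110[#]__   (Q,#)→(Q,_,-1)
state=Q head=3 tape=011[0]___   (Q,0)→(R,#,-1)
state=R head=2 tape=01[1]#___   (R,1)→(R,_,+1)
state=R head=3 tape=01_[#]___   (R,#)→(R,0,-1)
state=R head=2 tape=01[_]0___
No transition is defined for (R, _); M halts in state R.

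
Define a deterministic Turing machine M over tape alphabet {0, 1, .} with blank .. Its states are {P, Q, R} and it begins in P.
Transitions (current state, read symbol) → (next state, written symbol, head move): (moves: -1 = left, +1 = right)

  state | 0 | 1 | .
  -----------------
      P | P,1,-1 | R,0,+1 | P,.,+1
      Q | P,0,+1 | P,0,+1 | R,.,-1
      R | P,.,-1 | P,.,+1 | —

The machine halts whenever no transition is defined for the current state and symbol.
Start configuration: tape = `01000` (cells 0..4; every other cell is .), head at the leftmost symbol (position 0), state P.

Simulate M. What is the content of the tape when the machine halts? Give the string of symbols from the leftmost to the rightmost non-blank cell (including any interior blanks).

state=P head=0 tape=.[0]1000   (P,0)→(P,1,-1)
state=P head=-1 tape=[.]11000   (P,.)→(P,.,+1)
state=P head=0 tape=.[1]1000   (P,1)→(R,0,+1)
state=R head=1 tape=.0[1]000   (R,1)→(P,.,+1)
state=P head=2 tape=.0.[0]00   (P,0)→(P,1,-1)
state=P head=1 tape=.0[.]100   (P,.)→(P,.,+1)
state=P head=2 tape=.0.[1]00   (P,1)→(R,0,+1)
state=R head=3 tape=.0.0[0]0   (R,0)→(P,.,-1)
state=P head=2 tape=.0.[0].0   (P,0)→(P,1,-1)
state=P head=1 tape=.0[.]1.0   (P,.)→(P,.,+1)
state=P head=2 tape=.0.[1].0   (P,1)→(R,0,+1)
state=R head=3 tape=.0.0[.]0
The non-blank tape span at halt is 0.0.0.

0.0.0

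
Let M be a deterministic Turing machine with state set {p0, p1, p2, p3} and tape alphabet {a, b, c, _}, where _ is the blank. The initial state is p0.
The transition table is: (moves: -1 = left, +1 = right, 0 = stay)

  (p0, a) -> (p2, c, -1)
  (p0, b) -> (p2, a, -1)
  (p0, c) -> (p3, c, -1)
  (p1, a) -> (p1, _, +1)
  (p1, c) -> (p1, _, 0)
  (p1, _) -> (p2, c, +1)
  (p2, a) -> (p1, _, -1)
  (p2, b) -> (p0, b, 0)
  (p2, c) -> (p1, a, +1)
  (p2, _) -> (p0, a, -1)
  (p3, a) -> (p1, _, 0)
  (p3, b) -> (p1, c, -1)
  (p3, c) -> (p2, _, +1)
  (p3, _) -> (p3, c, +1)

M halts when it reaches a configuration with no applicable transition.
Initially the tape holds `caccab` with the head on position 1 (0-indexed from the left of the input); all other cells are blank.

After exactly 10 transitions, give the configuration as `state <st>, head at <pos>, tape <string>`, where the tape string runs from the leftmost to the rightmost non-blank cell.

state p2, head at 4, tape acac_b

p0 | c[a]ccab   read a → write c, move -1, go to p2
p2 | [c]cccab   read c → write a, move +1, go to p1
p1 | a[c]ccab   read c → write _, move 0, go to p1
p1 | a[_]ccab   read _ → write c, move +1, go to p2
p2 | ac[c]cab   read c → write a, move +1, go to p1
p1 | aca[c]ab   read c → write _, move 0, go to p1
p1 | aca[_]ab   read _ → write c, move +1, go to p2
p2 | acac[a]b   read a → write _, move -1, go to p1
p1 | aca[c]_b   read c → write _, move 0, go to p1
p1 | aca[_]_b   read _ → write c, move +1, go to p2
p2 | acac[_]b
After 10 steps: state p2, head at 4, tape acac_b.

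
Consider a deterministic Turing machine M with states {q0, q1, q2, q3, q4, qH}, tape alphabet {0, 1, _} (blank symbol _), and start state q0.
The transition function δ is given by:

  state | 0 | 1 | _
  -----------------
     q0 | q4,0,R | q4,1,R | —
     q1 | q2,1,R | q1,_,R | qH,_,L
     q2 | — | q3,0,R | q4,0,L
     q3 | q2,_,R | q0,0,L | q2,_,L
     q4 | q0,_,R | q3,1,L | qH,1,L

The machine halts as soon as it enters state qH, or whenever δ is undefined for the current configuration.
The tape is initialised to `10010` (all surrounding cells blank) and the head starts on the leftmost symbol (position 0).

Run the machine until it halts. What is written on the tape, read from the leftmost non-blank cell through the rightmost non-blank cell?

1__010

q0 | [1]0010_   read 1 → write 1, move R, go to q4
q4 | 1[0]010_   read 0 → write _, move R, go to q0
q0 | 1_[0]10_   read 0 → write 0, move R, go to q4
q4 | 1_0[1]0_   read 1 → write 1, move L, go to q3
q3 | 1_[0]10_   read 0 → write _, move R, go to q2
q2 | 1__[1]0_   read 1 → write 0, move R, go to q3
q3 | 1__0[0]_   read 0 → write _, move R, go to q2
q2 | 1__0_[_]   read _ → write 0, move L, go to q4
q4 | 1__0[_]0   read _ → write 1, move L, go to qH
qH | 1__[0]10
The non-blank tape span at halt is 1__010.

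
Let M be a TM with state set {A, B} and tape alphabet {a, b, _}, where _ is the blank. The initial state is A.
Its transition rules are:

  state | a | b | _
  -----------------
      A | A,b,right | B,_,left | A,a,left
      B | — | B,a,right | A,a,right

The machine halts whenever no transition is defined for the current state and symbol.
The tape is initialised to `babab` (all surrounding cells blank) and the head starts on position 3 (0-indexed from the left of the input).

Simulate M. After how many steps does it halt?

state=A head=3 tape=bab[a]b___   (A,a)→(A,b,right)
state=A head=4 tape=babb[b]___   (A,b)→(B,_,left)
state=B head=3 tape=bab[b]____   (B,b)→(B,a,right)
state=B head=4 tape=baba[_]___   (B,_)→(A,a,right)
state=A head=5 tape=babaa[_]__   (A,_)→(A,a,left)
state=A head=4 tape=baba[a]a__   (A,a)→(A,b,right)
state=A head=5 tape=babab[a]__   (A,a)→(A,b,right)
state=A head=6 tape=bababb[_]_   (A,_)→(A,a,left)
state=A head=5 tape=babab[b]a_   (A,b)→(B,_,left)
state=B head=4 tape=baba[b]_a_   (B,b)→(B,a,right)
state=B head=5 tape=babaa[_]a_   (B,_)→(A,a,right)
state=A head=6 tape=babaaa[a]_   (A,a)→(A,b,right)
state=A head=7 tape=babaaab[_]   (A,_)→(A,a,left)
state=A head=6 tape=babaaa[b]a   (A,b)→(B,_,left)
state=B head=5 tape=babaa[a]_a
M halts after 14 transitions.

14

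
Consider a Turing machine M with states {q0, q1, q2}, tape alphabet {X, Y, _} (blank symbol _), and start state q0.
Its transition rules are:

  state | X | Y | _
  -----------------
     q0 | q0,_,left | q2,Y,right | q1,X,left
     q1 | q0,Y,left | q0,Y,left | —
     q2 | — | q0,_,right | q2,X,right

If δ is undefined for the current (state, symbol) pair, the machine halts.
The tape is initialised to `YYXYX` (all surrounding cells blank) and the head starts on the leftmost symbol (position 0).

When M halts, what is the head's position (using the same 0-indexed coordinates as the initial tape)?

-2

state=q0 head=0 tape=__[Y]YXYX   (q0,Y)→(q2,Y,right)
state=q2 head=1 tape=__Y[Y]XYX   (q2,Y)→(q0,_,right)
state=q0 head=2 tape=__Y_[X]YX   (q0,X)→(q0,_,left)
state=q0 head=1 tape=__Y[_]_YX   (q0,_)→(q1,X,left)
state=q1 head=0 tape=__[Y]X_YX   (q1,Y)→(q0,Y,left)
state=q0 head=-1 tape=_[_]YX_YX   (q0,_)→(q1,X,left)
state=q1 head=-2 tape=[_]XYX_YX
At halt the head is at cell -2.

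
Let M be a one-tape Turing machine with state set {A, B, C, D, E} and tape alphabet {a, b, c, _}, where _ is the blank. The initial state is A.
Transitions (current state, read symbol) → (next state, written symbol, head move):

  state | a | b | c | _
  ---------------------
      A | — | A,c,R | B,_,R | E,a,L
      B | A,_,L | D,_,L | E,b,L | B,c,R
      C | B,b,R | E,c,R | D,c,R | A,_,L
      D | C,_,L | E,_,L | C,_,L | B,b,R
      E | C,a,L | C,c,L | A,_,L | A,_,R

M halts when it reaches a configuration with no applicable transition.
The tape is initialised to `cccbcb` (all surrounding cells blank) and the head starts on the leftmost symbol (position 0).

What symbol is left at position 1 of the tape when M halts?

A | [c]ccbcb   read c → write _, move R, go to B
B | _[c]cbcb   read c → write b, move L, go to E
E | [_]bcbcb   read _ → write _, move R, go to A
A | _[b]cbcb   read b → write c, move R, go to A
A | _c[c]bcb   read c → write _, move R, go to B
B | _c_[b]cb   read b → write _, move L, go to D
D | _c[_]_cb   read _ → write b, move R, go to B
B | _cb[_]cb   read _ → write c, move R, go to B
B | _cbc[c]b   read c → write b, move L, go to E
E | _cb[c]bb   read c → write _, move L, go to A
A | _c[b]_bb   read b → write c, move R, go to A
A | _cc[_]bb   read _ → write a, move L, go to E
E | _c[c]abb   read c → write _, move L, go to A
A | _[c]_abb   read c → write _, move R, go to B
B | __[_]abb   read _ → write c, move R, go to B
B | __c[a]bb   read a → write _, move L, go to A
A | __[c]_bb   read c → write _, move R, go to B
B | ___[_]bb   read _ → write c, move R, go to B
B | ___c[b]b   read b → write _, move L, go to D
D | ___[c]_b   read c → write _, move L, go to C
C | __[_]__b   read _ → write _, move L, go to A
A | _[_]___b   read _ → write a, move L, go to E
E | [_]a___b   read _ → write _, move R, go to A
A | _[a]___b
Cell 1 holds a when M halts.

a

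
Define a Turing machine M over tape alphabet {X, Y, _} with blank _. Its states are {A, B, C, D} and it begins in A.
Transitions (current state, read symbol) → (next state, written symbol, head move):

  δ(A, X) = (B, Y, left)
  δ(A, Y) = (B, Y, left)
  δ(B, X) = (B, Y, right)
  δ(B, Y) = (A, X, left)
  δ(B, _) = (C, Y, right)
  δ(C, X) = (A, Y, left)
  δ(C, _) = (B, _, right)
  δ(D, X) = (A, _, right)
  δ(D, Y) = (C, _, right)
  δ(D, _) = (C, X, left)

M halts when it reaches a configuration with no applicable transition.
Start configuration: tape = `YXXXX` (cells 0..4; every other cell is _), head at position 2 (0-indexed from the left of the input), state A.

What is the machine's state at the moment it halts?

A | _YX[X]XX   read X → write Y, move left, go to B
B | _Y[X]YXX   read X → write Y, move right, go to B
B | _YY[Y]XX   read Y → write X, move left, go to A
A | _Y[Y]XXX   read Y → write Y, move left, go to B
B | _[Y]YXXX   read Y → write X, move left, go to A
A | [_]XYXXX
No transition is defined for (A, _); M halts in state A.

A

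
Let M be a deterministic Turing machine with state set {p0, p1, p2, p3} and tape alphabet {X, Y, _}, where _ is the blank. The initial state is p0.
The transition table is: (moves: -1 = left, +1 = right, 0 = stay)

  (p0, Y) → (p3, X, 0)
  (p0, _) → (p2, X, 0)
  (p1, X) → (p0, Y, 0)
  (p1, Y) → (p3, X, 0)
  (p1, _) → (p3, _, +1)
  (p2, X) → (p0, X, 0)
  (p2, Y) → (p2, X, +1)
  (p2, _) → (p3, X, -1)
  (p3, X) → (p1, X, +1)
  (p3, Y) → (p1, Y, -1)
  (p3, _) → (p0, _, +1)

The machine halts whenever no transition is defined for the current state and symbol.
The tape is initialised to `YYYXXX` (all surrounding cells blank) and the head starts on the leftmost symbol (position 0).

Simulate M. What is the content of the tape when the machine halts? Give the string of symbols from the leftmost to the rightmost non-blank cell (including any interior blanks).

state=p0 head=0 tape=[Y]YYXXX___   (p0,Y)→(p3,X,0)
state=p3 head=0 tape=[X]YYXXX___   (p3,X)→(p1,X,+1)
state=p1 head=1 tape=X[Y]YXXX___   (p1,Y)→(p3,X,0)
state=p3 head=1 tape=X[X]YXXX___   (p3,X)→(p1,X,+1)
state=p1 head=2 tape=XX[Y]XXX___   (p1,Y)→(p3,X,0)
state=p3 head=2 tape=XX[X]XXX___   (p3,X)→(p1,X,+1)
state=p1 head=3 tape=XXX[X]XX___   (p1,X)→(p0,Y,0)
state=p0 head=3 tape=XXX[Y]XX___   (p0,Y)→(p3,X,0)
state=p3 head=3 tape=XXX[X]XX___   (p3,X)→(p1,X,+1)
state=p1 head=4 tape=XXXX[X]X___   (p1,X)→(p0,Y,0)
state=p0 head=4 tape=XXXX[Y]X___   (p0,Y)→(p3,X,0)
state=p3 head=4 tape=XXXX[X]X___   (p3,X)→(p1,X,+1)
state=p1 head=5 tape=XXXXX[X]___   (p1,X)→(p0,Y,0)
state=p0 head=5 tape=XXXXX[Y]___   (p0,Y)→(p3,X,0)
state=p3 head=5 tape=XXXXX[X]___   (p3,X)→(p1,X,+1)
state=p1 head=6 tape=XXXXXX[_]__   (p1,_)→(p3,_,+1)
state=p3 head=7 tape=XXXXXX_[_]_   (p3,_)→(p0,_,+1)
state=p0 head=8 tape=XXXXXX__[_]   (p0,_)→(p2,X,0)
state=p2 head=8 tape=XXXXXX__[X]   (p2,X)→(p0,X,0)
state=p0 head=8 tape=XXXXXX__[X]
The non-blank tape span at halt is XXXXXX__X.

XXXXXX__X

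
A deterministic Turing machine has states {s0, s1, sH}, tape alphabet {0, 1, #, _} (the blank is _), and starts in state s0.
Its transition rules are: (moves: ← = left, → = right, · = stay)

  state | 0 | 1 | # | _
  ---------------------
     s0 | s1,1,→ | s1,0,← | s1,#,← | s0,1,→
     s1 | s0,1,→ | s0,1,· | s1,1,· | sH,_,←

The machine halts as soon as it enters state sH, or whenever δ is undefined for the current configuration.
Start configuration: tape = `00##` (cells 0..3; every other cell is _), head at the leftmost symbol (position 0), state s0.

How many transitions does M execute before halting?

8

s0 | __[0]0##   read 0 → write 1, move →, go to s1
s1 | __1[0]##   read 0 → write 1, move →, go to s0
s0 | __11[#]#   read # → write #, move ←, go to s1
s1 | __1[1]##   read 1 → write 1, move ·, go to s0
s0 | __1[1]##   read 1 → write 0, move ←, go to s1
s1 | __[1]0##   read 1 → write 1, move ·, go to s0
s0 | __[1]0##   read 1 → write 0, move ←, go to s1
s1 | _[_]00##   read _ → write _, move ←, go to sH
sH | [_]_00##
M halts after 8 transitions.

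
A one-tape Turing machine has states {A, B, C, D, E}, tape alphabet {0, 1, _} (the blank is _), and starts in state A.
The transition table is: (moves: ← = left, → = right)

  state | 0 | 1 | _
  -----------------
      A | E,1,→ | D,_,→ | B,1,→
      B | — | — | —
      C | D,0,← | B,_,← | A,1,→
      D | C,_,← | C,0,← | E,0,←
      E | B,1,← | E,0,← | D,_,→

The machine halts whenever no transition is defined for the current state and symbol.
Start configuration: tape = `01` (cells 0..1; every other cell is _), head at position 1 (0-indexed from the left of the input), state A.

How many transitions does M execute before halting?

6

A | 0[1]__   read 1 → write _, move →, go to D
D | 0_[_]_   read _ → write 0, move ←, go to E
E | 0[_]0_   read _ → write _, move →, go to D
D | 0_[0]_   read 0 → write _, move ←, go to C
C | 0[_]__   read _ → write 1, move →, go to A
A | 01[_]_   read _ → write 1, move →, go to B
B | 011[_]
M halts after 6 transitions.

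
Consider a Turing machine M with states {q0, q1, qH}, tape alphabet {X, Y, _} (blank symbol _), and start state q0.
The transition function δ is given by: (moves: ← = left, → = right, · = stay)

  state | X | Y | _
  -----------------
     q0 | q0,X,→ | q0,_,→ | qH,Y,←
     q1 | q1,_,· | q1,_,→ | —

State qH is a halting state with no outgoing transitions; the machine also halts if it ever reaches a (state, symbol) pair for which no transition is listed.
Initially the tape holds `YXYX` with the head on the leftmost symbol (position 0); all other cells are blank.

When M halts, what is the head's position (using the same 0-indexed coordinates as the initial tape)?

3

q0 | [Y]XYX_   read Y → write _, move →, go to q0
q0 | _[X]YX_   read X → write X, move →, go to q0
q0 | _X[Y]X_   read Y → write _, move →, go to q0
q0 | _X_[X]_   read X → write X, move →, go to q0
q0 | _X_X[_]   read _ → write Y, move ←, go to qH
qH | _X_[X]Y
At halt the head is at cell 3.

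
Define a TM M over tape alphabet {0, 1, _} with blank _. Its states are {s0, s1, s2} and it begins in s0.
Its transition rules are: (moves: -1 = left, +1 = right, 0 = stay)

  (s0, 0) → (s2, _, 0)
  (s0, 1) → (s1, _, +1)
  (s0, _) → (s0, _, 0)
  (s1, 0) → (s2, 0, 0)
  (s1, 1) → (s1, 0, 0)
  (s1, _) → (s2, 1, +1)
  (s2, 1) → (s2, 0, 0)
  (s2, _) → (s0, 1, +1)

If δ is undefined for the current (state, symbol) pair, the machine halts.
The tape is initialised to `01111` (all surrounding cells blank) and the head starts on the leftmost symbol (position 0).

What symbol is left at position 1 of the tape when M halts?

_

state=s0 head=0 tape=[0]1111   (s0,0)→(s2,_,0)
state=s2 head=0 tape=[_]1111   (s2,_)→(s0,1,+1)
state=s0 head=1 tape=1[1]111   (s0,1)→(s1,_,+1)
state=s1 head=2 tape=1_[1]11   (s1,1)→(s1,0,0)
state=s1 head=2 tape=1_[0]11   (s1,0)→(s2,0,0)
state=s2 head=2 tape=1_[0]11
Cell 1 holds _ when M halts.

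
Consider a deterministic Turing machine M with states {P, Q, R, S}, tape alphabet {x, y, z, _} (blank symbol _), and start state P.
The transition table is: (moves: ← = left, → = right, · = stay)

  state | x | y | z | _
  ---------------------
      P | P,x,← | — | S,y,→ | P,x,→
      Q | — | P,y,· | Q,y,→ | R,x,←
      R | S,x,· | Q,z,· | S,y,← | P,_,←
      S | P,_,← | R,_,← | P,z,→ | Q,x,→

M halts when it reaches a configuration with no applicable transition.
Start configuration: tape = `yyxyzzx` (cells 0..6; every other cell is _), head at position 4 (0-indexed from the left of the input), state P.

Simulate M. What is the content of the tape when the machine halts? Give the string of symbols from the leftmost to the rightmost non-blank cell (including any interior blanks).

yyxyyy

state=P head=4 tape=yyxy[z]zx   (P,z)→(S,y,→)
state=S head=5 tape=yyxyy[z]x   (S,z)→(P,z,→)
state=P head=6 tape=yyxyyz[x]   (P,x)→(P,x,←)
state=P head=5 tape=yyxyy[z]x   (P,z)→(S,y,→)
state=S head=6 tape=yyxyyy[x]   (S,x)→(P,_,←)
state=P head=5 tape=yyxyy[y]_
The non-blank tape span at halt is yyxyyy.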